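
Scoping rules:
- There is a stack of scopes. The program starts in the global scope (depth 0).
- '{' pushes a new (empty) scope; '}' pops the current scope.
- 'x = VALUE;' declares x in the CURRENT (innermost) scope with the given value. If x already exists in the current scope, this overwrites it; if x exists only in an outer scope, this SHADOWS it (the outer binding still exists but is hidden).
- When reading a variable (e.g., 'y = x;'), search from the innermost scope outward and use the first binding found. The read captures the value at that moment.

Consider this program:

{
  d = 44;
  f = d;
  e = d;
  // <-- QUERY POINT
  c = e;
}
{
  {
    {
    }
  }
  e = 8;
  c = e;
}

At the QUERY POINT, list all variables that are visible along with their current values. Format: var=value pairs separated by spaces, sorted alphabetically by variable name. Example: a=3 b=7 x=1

Answer: d=44 e=44 f=44

Derivation:
Step 1: enter scope (depth=1)
Step 2: declare d=44 at depth 1
Step 3: declare f=(read d)=44 at depth 1
Step 4: declare e=(read d)=44 at depth 1
Visible at query point: d=44 e=44 f=44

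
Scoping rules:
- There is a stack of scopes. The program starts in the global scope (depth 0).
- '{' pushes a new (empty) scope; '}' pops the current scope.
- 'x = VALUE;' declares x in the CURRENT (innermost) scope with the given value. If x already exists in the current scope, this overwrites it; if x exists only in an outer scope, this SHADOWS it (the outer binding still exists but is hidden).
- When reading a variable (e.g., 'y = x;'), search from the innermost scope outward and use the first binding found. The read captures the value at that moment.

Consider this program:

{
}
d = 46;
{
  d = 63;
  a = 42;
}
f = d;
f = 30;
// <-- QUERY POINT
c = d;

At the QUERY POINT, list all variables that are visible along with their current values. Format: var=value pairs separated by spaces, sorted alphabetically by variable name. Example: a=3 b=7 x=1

Step 1: enter scope (depth=1)
Step 2: exit scope (depth=0)
Step 3: declare d=46 at depth 0
Step 4: enter scope (depth=1)
Step 5: declare d=63 at depth 1
Step 6: declare a=42 at depth 1
Step 7: exit scope (depth=0)
Step 8: declare f=(read d)=46 at depth 0
Step 9: declare f=30 at depth 0
Visible at query point: d=46 f=30

Answer: d=46 f=30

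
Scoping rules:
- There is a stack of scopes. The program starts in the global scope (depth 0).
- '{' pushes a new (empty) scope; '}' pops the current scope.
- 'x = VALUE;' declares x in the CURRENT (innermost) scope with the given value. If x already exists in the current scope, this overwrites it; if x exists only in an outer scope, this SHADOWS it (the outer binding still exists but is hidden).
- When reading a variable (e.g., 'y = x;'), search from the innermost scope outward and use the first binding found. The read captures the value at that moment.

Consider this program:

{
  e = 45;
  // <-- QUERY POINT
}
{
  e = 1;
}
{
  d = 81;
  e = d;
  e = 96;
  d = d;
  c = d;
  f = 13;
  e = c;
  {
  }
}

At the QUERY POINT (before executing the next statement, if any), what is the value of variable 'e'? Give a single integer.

Step 1: enter scope (depth=1)
Step 2: declare e=45 at depth 1
Visible at query point: e=45

Answer: 45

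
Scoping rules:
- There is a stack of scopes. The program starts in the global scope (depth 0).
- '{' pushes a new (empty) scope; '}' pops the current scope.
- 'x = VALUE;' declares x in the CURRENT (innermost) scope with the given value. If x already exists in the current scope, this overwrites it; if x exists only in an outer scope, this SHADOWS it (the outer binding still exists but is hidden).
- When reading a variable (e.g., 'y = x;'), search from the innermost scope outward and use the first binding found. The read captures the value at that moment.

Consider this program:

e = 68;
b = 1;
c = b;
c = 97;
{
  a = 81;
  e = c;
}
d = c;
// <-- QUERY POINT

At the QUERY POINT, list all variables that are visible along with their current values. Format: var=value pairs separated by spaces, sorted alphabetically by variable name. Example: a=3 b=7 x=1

Step 1: declare e=68 at depth 0
Step 2: declare b=1 at depth 0
Step 3: declare c=(read b)=1 at depth 0
Step 4: declare c=97 at depth 0
Step 5: enter scope (depth=1)
Step 6: declare a=81 at depth 1
Step 7: declare e=(read c)=97 at depth 1
Step 8: exit scope (depth=0)
Step 9: declare d=(read c)=97 at depth 0
Visible at query point: b=1 c=97 d=97 e=68

Answer: b=1 c=97 d=97 e=68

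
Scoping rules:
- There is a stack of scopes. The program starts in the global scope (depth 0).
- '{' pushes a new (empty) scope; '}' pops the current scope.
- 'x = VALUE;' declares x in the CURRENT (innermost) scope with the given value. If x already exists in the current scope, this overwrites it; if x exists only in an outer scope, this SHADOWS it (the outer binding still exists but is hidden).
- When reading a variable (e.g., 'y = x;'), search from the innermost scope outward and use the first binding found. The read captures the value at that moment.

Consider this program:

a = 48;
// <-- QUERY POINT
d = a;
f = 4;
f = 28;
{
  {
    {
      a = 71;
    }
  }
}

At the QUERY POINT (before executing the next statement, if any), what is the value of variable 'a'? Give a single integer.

Step 1: declare a=48 at depth 0
Visible at query point: a=48

Answer: 48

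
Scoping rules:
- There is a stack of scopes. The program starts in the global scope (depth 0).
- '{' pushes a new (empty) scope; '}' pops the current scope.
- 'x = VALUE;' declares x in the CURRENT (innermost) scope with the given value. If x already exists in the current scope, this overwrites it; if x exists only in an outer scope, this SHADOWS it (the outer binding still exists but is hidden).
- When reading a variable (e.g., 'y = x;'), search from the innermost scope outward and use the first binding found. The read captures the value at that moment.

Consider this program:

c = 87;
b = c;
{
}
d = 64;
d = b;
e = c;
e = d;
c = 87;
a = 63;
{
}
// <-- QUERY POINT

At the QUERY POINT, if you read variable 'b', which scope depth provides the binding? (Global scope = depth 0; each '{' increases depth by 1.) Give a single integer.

Answer: 0

Derivation:
Step 1: declare c=87 at depth 0
Step 2: declare b=(read c)=87 at depth 0
Step 3: enter scope (depth=1)
Step 4: exit scope (depth=0)
Step 5: declare d=64 at depth 0
Step 6: declare d=(read b)=87 at depth 0
Step 7: declare e=(read c)=87 at depth 0
Step 8: declare e=(read d)=87 at depth 0
Step 9: declare c=87 at depth 0
Step 10: declare a=63 at depth 0
Step 11: enter scope (depth=1)
Step 12: exit scope (depth=0)
Visible at query point: a=63 b=87 c=87 d=87 e=87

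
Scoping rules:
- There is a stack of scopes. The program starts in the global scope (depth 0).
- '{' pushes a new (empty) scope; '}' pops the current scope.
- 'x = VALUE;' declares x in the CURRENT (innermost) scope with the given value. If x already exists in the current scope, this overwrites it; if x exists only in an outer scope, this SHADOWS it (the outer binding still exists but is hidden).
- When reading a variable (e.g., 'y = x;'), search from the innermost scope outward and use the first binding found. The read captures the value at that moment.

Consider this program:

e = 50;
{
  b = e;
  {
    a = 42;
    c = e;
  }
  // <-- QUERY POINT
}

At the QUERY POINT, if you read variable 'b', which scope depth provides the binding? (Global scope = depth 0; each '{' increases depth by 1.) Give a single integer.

Answer: 1

Derivation:
Step 1: declare e=50 at depth 0
Step 2: enter scope (depth=1)
Step 3: declare b=(read e)=50 at depth 1
Step 4: enter scope (depth=2)
Step 5: declare a=42 at depth 2
Step 6: declare c=(read e)=50 at depth 2
Step 7: exit scope (depth=1)
Visible at query point: b=50 e=50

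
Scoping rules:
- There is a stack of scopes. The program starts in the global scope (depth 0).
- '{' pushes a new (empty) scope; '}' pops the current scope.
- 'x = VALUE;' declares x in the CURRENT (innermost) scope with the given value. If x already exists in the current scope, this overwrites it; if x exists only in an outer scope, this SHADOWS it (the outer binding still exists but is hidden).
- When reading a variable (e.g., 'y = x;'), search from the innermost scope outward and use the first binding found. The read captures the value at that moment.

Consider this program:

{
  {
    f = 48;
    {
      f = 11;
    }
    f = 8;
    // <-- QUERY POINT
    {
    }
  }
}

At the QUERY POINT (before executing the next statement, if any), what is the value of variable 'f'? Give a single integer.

Step 1: enter scope (depth=1)
Step 2: enter scope (depth=2)
Step 3: declare f=48 at depth 2
Step 4: enter scope (depth=3)
Step 5: declare f=11 at depth 3
Step 6: exit scope (depth=2)
Step 7: declare f=8 at depth 2
Visible at query point: f=8

Answer: 8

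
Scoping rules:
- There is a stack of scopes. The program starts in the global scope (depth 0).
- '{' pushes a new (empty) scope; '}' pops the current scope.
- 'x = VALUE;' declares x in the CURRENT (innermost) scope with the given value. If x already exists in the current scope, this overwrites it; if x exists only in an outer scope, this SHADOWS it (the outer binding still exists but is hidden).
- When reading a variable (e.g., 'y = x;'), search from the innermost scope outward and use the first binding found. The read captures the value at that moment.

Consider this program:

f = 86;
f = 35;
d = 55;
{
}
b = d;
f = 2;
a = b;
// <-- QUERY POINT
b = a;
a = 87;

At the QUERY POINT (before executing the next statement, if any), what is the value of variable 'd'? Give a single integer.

Step 1: declare f=86 at depth 0
Step 2: declare f=35 at depth 0
Step 3: declare d=55 at depth 0
Step 4: enter scope (depth=1)
Step 5: exit scope (depth=0)
Step 6: declare b=(read d)=55 at depth 0
Step 7: declare f=2 at depth 0
Step 8: declare a=(read b)=55 at depth 0
Visible at query point: a=55 b=55 d=55 f=2

Answer: 55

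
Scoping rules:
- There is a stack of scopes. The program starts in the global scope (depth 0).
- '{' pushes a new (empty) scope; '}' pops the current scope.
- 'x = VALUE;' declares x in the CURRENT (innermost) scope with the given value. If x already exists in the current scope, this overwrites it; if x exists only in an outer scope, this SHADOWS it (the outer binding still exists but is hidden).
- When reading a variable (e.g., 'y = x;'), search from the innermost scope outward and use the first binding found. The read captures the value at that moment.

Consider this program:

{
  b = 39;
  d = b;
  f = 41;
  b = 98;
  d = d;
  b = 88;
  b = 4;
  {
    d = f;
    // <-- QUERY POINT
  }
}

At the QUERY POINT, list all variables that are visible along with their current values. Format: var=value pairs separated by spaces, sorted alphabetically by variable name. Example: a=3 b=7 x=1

Step 1: enter scope (depth=1)
Step 2: declare b=39 at depth 1
Step 3: declare d=(read b)=39 at depth 1
Step 4: declare f=41 at depth 1
Step 5: declare b=98 at depth 1
Step 6: declare d=(read d)=39 at depth 1
Step 7: declare b=88 at depth 1
Step 8: declare b=4 at depth 1
Step 9: enter scope (depth=2)
Step 10: declare d=(read f)=41 at depth 2
Visible at query point: b=4 d=41 f=41

Answer: b=4 d=41 f=41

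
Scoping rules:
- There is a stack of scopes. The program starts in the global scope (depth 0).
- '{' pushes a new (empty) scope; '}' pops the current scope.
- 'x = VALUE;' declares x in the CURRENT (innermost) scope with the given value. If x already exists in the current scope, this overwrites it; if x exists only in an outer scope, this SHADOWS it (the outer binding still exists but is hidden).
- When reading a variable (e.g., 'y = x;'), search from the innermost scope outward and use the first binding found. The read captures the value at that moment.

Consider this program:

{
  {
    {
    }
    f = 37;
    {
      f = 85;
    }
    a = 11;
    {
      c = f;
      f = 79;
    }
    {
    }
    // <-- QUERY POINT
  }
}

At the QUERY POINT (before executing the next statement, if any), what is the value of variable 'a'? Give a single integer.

Answer: 11

Derivation:
Step 1: enter scope (depth=1)
Step 2: enter scope (depth=2)
Step 3: enter scope (depth=3)
Step 4: exit scope (depth=2)
Step 5: declare f=37 at depth 2
Step 6: enter scope (depth=3)
Step 7: declare f=85 at depth 3
Step 8: exit scope (depth=2)
Step 9: declare a=11 at depth 2
Step 10: enter scope (depth=3)
Step 11: declare c=(read f)=37 at depth 3
Step 12: declare f=79 at depth 3
Step 13: exit scope (depth=2)
Step 14: enter scope (depth=3)
Step 15: exit scope (depth=2)
Visible at query point: a=11 f=37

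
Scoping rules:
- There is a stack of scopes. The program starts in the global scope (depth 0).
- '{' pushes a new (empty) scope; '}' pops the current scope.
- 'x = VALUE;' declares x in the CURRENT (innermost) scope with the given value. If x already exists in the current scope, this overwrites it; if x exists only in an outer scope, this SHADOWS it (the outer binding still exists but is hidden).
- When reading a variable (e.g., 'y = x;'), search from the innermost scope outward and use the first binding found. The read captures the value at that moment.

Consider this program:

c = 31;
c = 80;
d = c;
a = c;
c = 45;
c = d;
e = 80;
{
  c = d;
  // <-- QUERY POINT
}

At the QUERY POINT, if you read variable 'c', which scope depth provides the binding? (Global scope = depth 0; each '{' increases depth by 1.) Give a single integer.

Step 1: declare c=31 at depth 0
Step 2: declare c=80 at depth 0
Step 3: declare d=(read c)=80 at depth 0
Step 4: declare a=(read c)=80 at depth 0
Step 5: declare c=45 at depth 0
Step 6: declare c=(read d)=80 at depth 0
Step 7: declare e=80 at depth 0
Step 8: enter scope (depth=1)
Step 9: declare c=(read d)=80 at depth 1
Visible at query point: a=80 c=80 d=80 e=80

Answer: 1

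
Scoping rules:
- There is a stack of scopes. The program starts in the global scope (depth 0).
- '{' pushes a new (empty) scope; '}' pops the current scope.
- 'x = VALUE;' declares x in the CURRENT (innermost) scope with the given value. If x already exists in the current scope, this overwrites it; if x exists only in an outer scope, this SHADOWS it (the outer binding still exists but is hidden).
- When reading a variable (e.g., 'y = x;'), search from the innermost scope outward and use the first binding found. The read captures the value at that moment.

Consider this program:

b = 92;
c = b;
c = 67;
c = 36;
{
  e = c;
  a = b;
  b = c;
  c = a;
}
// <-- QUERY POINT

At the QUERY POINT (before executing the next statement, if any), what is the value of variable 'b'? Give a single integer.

Answer: 92

Derivation:
Step 1: declare b=92 at depth 0
Step 2: declare c=(read b)=92 at depth 0
Step 3: declare c=67 at depth 0
Step 4: declare c=36 at depth 0
Step 5: enter scope (depth=1)
Step 6: declare e=(read c)=36 at depth 1
Step 7: declare a=(read b)=92 at depth 1
Step 8: declare b=(read c)=36 at depth 1
Step 9: declare c=(read a)=92 at depth 1
Step 10: exit scope (depth=0)
Visible at query point: b=92 c=36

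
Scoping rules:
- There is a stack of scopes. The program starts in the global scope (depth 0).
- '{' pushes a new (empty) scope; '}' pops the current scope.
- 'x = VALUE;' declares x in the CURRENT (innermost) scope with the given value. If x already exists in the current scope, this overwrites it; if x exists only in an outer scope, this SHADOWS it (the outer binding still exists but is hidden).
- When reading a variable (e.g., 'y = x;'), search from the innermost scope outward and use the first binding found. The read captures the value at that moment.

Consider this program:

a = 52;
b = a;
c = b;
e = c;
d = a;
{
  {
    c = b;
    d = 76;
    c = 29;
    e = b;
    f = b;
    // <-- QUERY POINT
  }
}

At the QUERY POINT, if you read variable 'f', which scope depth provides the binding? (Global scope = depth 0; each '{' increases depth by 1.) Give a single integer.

Answer: 2

Derivation:
Step 1: declare a=52 at depth 0
Step 2: declare b=(read a)=52 at depth 0
Step 3: declare c=(read b)=52 at depth 0
Step 4: declare e=(read c)=52 at depth 0
Step 5: declare d=(read a)=52 at depth 0
Step 6: enter scope (depth=1)
Step 7: enter scope (depth=2)
Step 8: declare c=(read b)=52 at depth 2
Step 9: declare d=76 at depth 2
Step 10: declare c=29 at depth 2
Step 11: declare e=(read b)=52 at depth 2
Step 12: declare f=(read b)=52 at depth 2
Visible at query point: a=52 b=52 c=29 d=76 e=52 f=52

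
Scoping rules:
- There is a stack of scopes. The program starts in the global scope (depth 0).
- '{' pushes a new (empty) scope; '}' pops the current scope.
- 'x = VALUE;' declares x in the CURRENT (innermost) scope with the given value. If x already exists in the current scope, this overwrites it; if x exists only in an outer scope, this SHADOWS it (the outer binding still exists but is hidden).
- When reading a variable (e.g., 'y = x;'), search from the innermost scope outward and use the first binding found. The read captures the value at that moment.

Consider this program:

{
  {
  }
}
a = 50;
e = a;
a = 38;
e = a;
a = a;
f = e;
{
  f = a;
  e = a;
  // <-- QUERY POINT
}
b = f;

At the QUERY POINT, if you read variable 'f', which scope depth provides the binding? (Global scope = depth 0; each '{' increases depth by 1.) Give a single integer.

Answer: 1

Derivation:
Step 1: enter scope (depth=1)
Step 2: enter scope (depth=2)
Step 3: exit scope (depth=1)
Step 4: exit scope (depth=0)
Step 5: declare a=50 at depth 0
Step 6: declare e=(read a)=50 at depth 0
Step 7: declare a=38 at depth 0
Step 8: declare e=(read a)=38 at depth 0
Step 9: declare a=(read a)=38 at depth 0
Step 10: declare f=(read e)=38 at depth 0
Step 11: enter scope (depth=1)
Step 12: declare f=(read a)=38 at depth 1
Step 13: declare e=(read a)=38 at depth 1
Visible at query point: a=38 e=38 f=38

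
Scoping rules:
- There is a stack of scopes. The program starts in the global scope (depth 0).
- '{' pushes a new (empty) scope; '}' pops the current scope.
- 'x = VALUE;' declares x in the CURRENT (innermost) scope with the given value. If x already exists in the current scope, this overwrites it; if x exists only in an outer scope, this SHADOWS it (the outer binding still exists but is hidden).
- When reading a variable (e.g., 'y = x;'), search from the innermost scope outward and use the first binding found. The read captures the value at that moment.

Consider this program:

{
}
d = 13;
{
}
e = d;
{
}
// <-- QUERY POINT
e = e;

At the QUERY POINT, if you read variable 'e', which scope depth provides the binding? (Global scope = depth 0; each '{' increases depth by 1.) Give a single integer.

Step 1: enter scope (depth=1)
Step 2: exit scope (depth=0)
Step 3: declare d=13 at depth 0
Step 4: enter scope (depth=1)
Step 5: exit scope (depth=0)
Step 6: declare e=(read d)=13 at depth 0
Step 7: enter scope (depth=1)
Step 8: exit scope (depth=0)
Visible at query point: d=13 e=13

Answer: 0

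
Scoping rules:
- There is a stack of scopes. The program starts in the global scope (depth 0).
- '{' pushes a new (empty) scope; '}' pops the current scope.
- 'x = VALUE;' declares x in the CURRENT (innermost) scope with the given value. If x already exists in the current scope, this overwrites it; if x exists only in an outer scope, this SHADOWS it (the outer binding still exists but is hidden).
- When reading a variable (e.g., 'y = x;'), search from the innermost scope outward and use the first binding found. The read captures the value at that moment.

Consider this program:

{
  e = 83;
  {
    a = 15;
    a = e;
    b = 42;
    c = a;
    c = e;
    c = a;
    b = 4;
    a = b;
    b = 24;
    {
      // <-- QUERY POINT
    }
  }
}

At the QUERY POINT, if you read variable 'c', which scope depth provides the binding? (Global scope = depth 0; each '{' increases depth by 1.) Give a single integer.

Step 1: enter scope (depth=1)
Step 2: declare e=83 at depth 1
Step 3: enter scope (depth=2)
Step 4: declare a=15 at depth 2
Step 5: declare a=(read e)=83 at depth 2
Step 6: declare b=42 at depth 2
Step 7: declare c=(read a)=83 at depth 2
Step 8: declare c=(read e)=83 at depth 2
Step 9: declare c=(read a)=83 at depth 2
Step 10: declare b=4 at depth 2
Step 11: declare a=(read b)=4 at depth 2
Step 12: declare b=24 at depth 2
Step 13: enter scope (depth=3)
Visible at query point: a=4 b=24 c=83 e=83

Answer: 2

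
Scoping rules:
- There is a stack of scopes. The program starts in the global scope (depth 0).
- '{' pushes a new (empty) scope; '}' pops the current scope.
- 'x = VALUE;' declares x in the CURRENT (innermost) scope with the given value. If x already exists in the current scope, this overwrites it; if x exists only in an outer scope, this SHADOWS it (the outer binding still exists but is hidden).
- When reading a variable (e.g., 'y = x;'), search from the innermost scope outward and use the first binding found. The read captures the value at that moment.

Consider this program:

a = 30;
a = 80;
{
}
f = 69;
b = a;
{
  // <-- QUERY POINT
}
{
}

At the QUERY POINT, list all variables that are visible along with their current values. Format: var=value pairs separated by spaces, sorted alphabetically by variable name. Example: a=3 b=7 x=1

Answer: a=80 b=80 f=69

Derivation:
Step 1: declare a=30 at depth 0
Step 2: declare a=80 at depth 0
Step 3: enter scope (depth=1)
Step 4: exit scope (depth=0)
Step 5: declare f=69 at depth 0
Step 6: declare b=(read a)=80 at depth 0
Step 7: enter scope (depth=1)
Visible at query point: a=80 b=80 f=69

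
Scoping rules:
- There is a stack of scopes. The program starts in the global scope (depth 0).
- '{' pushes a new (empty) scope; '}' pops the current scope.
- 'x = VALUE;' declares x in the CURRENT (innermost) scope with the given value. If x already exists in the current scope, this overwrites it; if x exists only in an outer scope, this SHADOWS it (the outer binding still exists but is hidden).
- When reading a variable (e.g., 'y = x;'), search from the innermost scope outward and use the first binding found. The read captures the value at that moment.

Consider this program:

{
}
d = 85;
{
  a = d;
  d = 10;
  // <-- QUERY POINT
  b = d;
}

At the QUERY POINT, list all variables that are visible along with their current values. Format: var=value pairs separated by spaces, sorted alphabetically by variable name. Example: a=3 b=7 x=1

Step 1: enter scope (depth=1)
Step 2: exit scope (depth=0)
Step 3: declare d=85 at depth 0
Step 4: enter scope (depth=1)
Step 5: declare a=(read d)=85 at depth 1
Step 6: declare d=10 at depth 1
Visible at query point: a=85 d=10

Answer: a=85 d=10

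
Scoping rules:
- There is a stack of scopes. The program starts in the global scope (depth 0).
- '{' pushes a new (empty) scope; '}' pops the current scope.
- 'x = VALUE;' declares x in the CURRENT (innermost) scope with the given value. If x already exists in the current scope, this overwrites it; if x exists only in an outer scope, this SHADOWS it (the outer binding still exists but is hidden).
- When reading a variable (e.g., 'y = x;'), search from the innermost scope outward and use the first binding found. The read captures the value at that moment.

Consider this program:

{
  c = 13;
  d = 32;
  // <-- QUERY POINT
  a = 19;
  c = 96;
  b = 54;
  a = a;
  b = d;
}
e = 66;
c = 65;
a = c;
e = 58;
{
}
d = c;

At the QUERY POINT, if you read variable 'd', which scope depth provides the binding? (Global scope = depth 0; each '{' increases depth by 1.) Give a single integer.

Step 1: enter scope (depth=1)
Step 2: declare c=13 at depth 1
Step 3: declare d=32 at depth 1
Visible at query point: c=13 d=32

Answer: 1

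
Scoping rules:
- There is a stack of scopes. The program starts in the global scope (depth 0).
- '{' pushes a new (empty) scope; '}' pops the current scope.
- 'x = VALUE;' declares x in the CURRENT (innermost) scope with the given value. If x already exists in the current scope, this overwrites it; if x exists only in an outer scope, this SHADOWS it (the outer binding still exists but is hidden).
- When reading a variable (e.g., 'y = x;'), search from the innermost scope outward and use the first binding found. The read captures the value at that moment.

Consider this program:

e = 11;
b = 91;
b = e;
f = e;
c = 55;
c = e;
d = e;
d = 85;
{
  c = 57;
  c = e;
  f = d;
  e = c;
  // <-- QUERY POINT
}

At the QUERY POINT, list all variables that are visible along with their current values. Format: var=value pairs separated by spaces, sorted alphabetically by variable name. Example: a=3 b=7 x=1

Answer: b=11 c=11 d=85 e=11 f=85

Derivation:
Step 1: declare e=11 at depth 0
Step 2: declare b=91 at depth 0
Step 3: declare b=(read e)=11 at depth 0
Step 4: declare f=(read e)=11 at depth 0
Step 5: declare c=55 at depth 0
Step 6: declare c=(read e)=11 at depth 0
Step 7: declare d=(read e)=11 at depth 0
Step 8: declare d=85 at depth 0
Step 9: enter scope (depth=1)
Step 10: declare c=57 at depth 1
Step 11: declare c=(read e)=11 at depth 1
Step 12: declare f=(read d)=85 at depth 1
Step 13: declare e=(read c)=11 at depth 1
Visible at query point: b=11 c=11 d=85 e=11 f=85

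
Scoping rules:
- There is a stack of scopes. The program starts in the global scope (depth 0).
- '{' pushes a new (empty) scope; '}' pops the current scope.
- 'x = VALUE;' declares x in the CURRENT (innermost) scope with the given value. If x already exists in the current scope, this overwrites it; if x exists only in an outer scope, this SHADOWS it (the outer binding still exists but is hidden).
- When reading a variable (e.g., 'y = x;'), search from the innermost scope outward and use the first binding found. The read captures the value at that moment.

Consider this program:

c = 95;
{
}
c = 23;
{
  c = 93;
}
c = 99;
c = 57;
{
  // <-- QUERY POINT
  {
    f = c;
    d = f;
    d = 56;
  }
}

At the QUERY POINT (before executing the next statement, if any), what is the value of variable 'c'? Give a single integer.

Step 1: declare c=95 at depth 0
Step 2: enter scope (depth=1)
Step 3: exit scope (depth=0)
Step 4: declare c=23 at depth 0
Step 5: enter scope (depth=1)
Step 6: declare c=93 at depth 1
Step 7: exit scope (depth=0)
Step 8: declare c=99 at depth 0
Step 9: declare c=57 at depth 0
Step 10: enter scope (depth=1)
Visible at query point: c=57

Answer: 57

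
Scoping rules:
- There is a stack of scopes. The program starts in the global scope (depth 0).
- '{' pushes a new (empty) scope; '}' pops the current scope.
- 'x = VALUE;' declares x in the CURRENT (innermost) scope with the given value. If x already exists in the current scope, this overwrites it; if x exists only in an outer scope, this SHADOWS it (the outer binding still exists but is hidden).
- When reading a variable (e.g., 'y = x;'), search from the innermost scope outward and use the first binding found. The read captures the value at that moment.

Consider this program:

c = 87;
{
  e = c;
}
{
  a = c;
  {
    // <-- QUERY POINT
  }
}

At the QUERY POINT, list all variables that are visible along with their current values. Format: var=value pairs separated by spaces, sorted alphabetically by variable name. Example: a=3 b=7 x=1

Step 1: declare c=87 at depth 0
Step 2: enter scope (depth=1)
Step 3: declare e=(read c)=87 at depth 1
Step 4: exit scope (depth=0)
Step 5: enter scope (depth=1)
Step 6: declare a=(read c)=87 at depth 1
Step 7: enter scope (depth=2)
Visible at query point: a=87 c=87

Answer: a=87 c=87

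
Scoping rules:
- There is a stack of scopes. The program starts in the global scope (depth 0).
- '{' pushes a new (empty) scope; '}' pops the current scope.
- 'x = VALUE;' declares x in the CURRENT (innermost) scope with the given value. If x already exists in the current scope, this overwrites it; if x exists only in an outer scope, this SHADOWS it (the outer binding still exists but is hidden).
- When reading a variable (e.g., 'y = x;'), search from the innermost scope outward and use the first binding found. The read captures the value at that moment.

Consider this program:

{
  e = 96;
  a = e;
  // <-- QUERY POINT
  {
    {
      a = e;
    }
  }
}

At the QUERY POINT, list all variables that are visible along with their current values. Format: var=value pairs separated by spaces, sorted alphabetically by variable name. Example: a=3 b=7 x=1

Answer: a=96 e=96

Derivation:
Step 1: enter scope (depth=1)
Step 2: declare e=96 at depth 1
Step 3: declare a=(read e)=96 at depth 1
Visible at query point: a=96 e=96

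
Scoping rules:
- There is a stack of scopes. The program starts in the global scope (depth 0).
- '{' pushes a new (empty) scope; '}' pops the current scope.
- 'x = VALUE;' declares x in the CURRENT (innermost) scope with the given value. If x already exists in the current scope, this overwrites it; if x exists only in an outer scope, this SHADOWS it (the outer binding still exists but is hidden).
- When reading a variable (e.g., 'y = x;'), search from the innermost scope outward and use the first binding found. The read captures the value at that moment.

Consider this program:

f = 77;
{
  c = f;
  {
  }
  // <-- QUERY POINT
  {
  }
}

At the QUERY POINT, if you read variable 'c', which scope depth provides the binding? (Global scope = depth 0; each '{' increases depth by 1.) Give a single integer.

Step 1: declare f=77 at depth 0
Step 2: enter scope (depth=1)
Step 3: declare c=(read f)=77 at depth 1
Step 4: enter scope (depth=2)
Step 5: exit scope (depth=1)
Visible at query point: c=77 f=77

Answer: 1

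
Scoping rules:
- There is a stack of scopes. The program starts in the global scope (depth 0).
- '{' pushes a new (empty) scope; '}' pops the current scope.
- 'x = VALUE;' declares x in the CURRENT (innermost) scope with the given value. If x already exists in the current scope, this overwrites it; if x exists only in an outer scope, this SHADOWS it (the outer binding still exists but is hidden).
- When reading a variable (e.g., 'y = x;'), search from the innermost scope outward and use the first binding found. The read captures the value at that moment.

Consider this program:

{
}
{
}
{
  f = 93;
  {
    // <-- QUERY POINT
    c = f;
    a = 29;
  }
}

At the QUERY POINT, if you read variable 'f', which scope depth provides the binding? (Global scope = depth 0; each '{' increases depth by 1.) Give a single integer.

Step 1: enter scope (depth=1)
Step 2: exit scope (depth=0)
Step 3: enter scope (depth=1)
Step 4: exit scope (depth=0)
Step 5: enter scope (depth=1)
Step 6: declare f=93 at depth 1
Step 7: enter scope (depth=2)
Visible at query point: f=93

Answer: 1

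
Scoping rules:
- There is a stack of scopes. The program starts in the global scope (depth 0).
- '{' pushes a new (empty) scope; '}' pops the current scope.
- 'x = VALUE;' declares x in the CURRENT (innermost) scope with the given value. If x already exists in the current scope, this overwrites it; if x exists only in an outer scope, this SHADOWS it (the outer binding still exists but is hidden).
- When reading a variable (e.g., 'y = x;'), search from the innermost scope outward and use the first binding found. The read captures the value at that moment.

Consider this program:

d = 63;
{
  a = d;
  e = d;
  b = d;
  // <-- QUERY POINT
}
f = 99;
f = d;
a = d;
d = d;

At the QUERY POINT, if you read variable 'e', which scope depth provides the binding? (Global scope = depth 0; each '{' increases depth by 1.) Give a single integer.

Answer: 1

Derivation:
Step 1: declare d=63 at depth 0
Step 2: enter scope (depth=1)
Step 3: declare a=(read d)=63 at depth 1
Step 4: declare e=(read d)=63 at depth 1
Step 5: declare b=(read d)=63 at depth 1
Visible at query point: a=63 b=63 d=63 e=63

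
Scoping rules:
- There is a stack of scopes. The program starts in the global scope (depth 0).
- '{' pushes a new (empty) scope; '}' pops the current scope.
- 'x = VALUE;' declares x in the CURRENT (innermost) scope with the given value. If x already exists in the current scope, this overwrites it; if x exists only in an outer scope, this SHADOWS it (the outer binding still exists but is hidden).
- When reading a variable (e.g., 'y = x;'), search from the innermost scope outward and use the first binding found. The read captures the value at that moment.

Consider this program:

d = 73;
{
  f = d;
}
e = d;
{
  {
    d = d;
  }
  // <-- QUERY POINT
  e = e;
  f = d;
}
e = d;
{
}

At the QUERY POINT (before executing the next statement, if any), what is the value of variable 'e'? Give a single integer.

Answer: 73

Derivation:
Step 1: declare d=73 at depth 0
Step 2: enter scope (depth=1)
Step 3: declare f=(read d)=73 at depth 1
Step 4: exit scope (depth=0)
Step 5: declare e=(read d)=73 at depth 0
Step 6: enter scope (depth=1)
Step 7: enter scope (depth=2)
Step 8: declare d=(read d)=73 at depth 2
Step 9: exit scope (depth=1)
Visible at query point: d=73 e=73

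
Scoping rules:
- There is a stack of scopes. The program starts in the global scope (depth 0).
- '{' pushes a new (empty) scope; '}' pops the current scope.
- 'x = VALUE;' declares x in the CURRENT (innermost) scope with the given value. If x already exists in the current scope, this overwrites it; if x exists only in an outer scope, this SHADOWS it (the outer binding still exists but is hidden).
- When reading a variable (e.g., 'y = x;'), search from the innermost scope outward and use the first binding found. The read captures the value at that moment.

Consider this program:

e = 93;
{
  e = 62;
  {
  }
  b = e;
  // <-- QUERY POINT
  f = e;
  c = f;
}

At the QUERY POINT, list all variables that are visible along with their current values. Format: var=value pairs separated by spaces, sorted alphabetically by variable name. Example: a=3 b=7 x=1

Step 1: declare e=93 at depth 0
Step 2: enter scope (depth=1)
Step 3: declare e=62 at depth 1
Step 4: enter scope (depth=2)
Step 5: exit scope (depth=1)
Step 6: declare b=(read e)=62 at depth 1
Visible at query point: b=62 e=62

Answer: b=62 e=62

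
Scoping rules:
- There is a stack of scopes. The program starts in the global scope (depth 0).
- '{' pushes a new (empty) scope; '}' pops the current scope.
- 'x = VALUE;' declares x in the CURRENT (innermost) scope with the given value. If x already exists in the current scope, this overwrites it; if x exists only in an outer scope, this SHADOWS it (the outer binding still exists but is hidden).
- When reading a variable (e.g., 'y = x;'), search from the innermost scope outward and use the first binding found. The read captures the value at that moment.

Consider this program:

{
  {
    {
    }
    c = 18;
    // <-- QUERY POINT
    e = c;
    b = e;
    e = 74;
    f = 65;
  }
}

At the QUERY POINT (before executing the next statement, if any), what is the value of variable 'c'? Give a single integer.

Answer: 18

Derivation:
Step 1: enter scope (depth=1)
Step 2: enter scope (depth=2)
Step 3: enter scope (depth=3)
Step 4: exit scope (depth=2)
Step 5: declare c=18 at depth 2
Visible at query point: c=18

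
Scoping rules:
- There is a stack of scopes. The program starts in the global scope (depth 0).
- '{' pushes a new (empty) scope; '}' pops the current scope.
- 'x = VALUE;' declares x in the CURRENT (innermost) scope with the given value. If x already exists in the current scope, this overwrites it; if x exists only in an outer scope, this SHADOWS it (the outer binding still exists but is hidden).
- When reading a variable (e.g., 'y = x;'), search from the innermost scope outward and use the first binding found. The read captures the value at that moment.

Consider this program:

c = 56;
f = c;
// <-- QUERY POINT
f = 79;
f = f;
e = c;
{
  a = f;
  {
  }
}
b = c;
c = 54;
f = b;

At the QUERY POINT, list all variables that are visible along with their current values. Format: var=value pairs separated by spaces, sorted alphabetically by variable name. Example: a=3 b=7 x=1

Step 1: declare c=56 at depth 0
Step 2: declare f=(read c)=56 at depth 0
Visible at query point: c=56 f=56

Answer: c=56 f=56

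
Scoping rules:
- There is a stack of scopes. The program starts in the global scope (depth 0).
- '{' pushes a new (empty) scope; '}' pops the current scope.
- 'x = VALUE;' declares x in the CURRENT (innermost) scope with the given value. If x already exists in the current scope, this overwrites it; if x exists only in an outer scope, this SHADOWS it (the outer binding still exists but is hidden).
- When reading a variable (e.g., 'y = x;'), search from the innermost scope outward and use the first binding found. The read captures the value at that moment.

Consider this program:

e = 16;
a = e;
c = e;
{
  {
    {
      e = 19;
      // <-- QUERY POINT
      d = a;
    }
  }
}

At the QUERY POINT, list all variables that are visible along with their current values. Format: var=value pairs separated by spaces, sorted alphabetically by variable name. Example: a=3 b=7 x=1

Answer: a=16 c=16 e=19

Derivation:
Step 1: declare e=16 at depth 0
Step 2: declare a=(read e)=16 at depth 0
Step 3: declare c=(read e)=16 at depth 0
Step 4: enter scope (depth=1)
Step 5: enter scope (depth=2)
Step 6: enter scope (depth=3)
Step 7: declare e=19 at depth 3
Visible at query point: a=16 c=16 e=19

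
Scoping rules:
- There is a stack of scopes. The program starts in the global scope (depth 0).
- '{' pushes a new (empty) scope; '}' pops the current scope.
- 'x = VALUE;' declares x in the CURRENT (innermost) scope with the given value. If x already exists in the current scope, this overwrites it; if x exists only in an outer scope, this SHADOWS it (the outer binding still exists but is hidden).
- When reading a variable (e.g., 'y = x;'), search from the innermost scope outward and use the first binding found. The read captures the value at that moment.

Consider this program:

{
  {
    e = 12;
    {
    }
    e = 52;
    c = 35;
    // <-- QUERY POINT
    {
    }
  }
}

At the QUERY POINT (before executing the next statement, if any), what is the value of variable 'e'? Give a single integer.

Answer: 52

Derivation:
Step 1: enter scope (depth=1)
Step 2: enter scope (depth=2)
Step 3: declare e=12 at depth 2
Step 4: enter scope (depth=3)
Step 5: exit scope (depth=2)
Step 6: declare e=52 at depth 2
Step 7: declare c=35 at depth 2
Visible at query point: c=35 e=52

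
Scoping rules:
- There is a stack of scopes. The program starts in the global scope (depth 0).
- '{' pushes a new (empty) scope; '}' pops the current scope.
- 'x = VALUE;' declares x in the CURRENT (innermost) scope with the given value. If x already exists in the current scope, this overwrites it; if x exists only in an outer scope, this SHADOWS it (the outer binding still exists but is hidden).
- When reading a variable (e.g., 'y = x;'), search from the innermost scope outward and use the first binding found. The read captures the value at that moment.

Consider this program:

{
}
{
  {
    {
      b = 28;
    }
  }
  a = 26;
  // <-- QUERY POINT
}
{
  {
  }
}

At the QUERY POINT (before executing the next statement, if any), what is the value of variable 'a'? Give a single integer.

Step 1: enter scope (depth=1)
Step 2: exit scope (depth=0)
Step 3: enter scope (depth=1)
Step 4: enter scope (depth=2)
Step 5: enter scope (depth=3)
Step 6: declare b=28 at depth 3
Step 7: exit scope (depth=2)
Step 8: exit scope (depth=1)
Step 9: declare a=26 at depth 1
Visible at query point: a=26

Answer: 26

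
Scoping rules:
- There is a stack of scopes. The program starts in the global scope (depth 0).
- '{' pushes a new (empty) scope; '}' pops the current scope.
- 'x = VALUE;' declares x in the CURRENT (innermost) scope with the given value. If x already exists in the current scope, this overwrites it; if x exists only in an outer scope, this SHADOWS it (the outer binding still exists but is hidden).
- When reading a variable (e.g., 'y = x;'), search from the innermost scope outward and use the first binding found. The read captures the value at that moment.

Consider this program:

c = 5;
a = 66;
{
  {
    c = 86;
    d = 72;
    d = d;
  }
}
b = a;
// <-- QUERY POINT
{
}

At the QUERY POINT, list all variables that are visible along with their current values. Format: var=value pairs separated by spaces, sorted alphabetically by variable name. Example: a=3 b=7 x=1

Answer: a=66 b=66 c=5

Derivation:
Step 1: declare c=5 at depth 0
Step 2: declare a=66 at depth 0
Step 3: enter scope (depth=1)
Step 4: enter scope (depth=2)
Step 5: declare c=86 at depth 2
Step 6: declare d=72 at depth 2
Step 7: declare d=(read d)=72 at depth 2
Step 8: exit scope (depth=1)
Step 9: exit scope (depth=0)
Step 10: declare b=(read a)=66 at depth 0
Visible at query point: a=66 b=66 c=5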